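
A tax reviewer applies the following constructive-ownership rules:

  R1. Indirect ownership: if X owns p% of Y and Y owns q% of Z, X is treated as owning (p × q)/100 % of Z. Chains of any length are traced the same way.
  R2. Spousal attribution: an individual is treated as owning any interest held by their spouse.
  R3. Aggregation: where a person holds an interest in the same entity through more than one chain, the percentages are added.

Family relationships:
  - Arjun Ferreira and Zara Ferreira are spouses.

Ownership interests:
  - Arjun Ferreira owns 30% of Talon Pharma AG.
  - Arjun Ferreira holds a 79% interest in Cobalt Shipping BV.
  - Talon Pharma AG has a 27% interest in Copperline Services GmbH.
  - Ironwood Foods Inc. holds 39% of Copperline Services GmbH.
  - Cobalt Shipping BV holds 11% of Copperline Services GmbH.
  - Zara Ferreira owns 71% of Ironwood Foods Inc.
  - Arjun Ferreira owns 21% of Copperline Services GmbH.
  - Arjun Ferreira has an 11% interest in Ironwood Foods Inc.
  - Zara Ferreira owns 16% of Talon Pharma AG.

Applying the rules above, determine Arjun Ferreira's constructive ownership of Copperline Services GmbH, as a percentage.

74.09%

By spousal attribution (R2), Arjun Ferreira is treated as also owning Zara Ferreira's interest in Talon Pharma AG, giving 30% + 16% = 46%.
By spousal attribution (R2), Arjun Ferreira is treated as also owning Zara Ferreira's interest in Ironwood Foods Inc, giving 11% + 71% = 82%.
Chain via Talon Pharma AG (R1): 46% × 27% = 12.42% of Copperline Services GmbH.
Chain via Cobalt Shipping BV (R1): 79% × 11% = 8.69% of Copperline Services GmbH.
Chain via Ironwood Foods Inc. (R1): 82% × 39% = 31.98% of Copperline Services GmbH.
Direct interest in Copperline Services GmbH: 21%.
Aggregating (R3): 12.42% + 8.69% + 31.98% + 21% = 74.09%.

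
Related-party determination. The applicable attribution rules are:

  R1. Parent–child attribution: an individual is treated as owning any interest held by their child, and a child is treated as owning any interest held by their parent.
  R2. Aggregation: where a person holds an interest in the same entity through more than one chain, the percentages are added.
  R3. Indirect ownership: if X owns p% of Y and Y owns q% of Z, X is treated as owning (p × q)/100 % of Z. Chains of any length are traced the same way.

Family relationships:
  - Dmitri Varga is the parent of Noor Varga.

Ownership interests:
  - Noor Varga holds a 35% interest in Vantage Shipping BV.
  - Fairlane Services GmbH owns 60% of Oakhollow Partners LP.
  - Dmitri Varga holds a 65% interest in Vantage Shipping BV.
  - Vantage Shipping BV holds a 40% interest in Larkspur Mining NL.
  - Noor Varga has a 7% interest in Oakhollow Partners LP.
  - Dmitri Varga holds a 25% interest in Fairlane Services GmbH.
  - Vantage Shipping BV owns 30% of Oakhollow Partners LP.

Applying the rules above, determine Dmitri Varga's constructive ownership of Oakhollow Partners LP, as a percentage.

52%

By parent–child attribution (R1), Dmitri Varga is treated as also owning Noor Varga's interest in Vantage Shipping BV, giving 65% + 35% = 100%.
By parent–child attribution (R1), Dmitri Varga is treated as owning Noor Varga's 7% interest in Oakhollow Partners LP.
Chain via Vantage Shipping BV (R3): 100% × 30% = 30% of Oakhollow Partners LP.
Chain via Fairlane Services GmbH (R3): 25% × 60% = 15% of Oakhollow Partners LP.
Direct interest in Oakhollow Partners LP: 7%.
Aggregating (R2): 30% + 15% + 7% = 52%.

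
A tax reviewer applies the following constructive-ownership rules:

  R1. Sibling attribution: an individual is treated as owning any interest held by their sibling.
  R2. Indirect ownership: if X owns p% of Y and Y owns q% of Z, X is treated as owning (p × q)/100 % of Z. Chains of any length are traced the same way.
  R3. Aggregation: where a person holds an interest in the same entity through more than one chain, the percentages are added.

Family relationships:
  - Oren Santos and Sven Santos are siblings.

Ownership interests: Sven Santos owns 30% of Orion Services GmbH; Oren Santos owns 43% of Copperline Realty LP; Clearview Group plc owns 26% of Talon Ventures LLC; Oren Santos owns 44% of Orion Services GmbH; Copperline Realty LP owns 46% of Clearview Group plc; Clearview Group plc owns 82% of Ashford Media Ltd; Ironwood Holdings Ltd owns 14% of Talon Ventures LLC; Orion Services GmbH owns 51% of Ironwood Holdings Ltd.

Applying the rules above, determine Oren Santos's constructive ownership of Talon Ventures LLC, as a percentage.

10.4264%

By sibling attribution (R1), Oren Santos is treated as also owning Sven Santos's interest in Orion Services GmbH, giving 44% + 30% = 74%.
Chain via Orion Services GmbH → Ironwood Holdings Ltd (R2): 74% × 51% × 14% = 5.2836% of Talon Ventures LLC.
Chain via Copperline Realty LP → Clearview Group plc (R2): 43% × 46% × 26% = 5.1428% of Talon Ventures LLC.
Aggregating (R3): 5.2836% + 5.1428% = 10.4264%.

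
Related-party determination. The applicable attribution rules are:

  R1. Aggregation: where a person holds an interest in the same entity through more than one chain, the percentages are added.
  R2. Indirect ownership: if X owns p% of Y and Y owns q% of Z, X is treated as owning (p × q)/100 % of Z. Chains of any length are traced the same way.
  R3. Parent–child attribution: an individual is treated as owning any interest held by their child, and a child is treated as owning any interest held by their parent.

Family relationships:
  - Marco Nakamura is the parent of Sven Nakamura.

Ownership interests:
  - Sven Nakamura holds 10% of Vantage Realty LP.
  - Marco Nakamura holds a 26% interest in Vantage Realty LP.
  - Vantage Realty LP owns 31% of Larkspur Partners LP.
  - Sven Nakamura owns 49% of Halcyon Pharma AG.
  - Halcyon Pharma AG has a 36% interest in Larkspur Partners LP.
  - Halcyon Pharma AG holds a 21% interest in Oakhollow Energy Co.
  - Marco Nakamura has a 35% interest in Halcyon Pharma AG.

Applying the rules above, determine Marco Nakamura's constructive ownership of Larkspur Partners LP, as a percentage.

41.4%

By parent–child attribution (R3), Marco Nakamura is treated as also owning Sven Nakamura's interest in Vantage Realty LP, giving 26% + 10% = 36%.
By parent–child attribution (R3), Marco Nakamura is treated as also owning Sven Nakamura's interest in Halcyon Pharma AG, giving 35% + 49% = 84%.
Chain via Vantage Realty LP (R2): 36% × 31% = 11.16% of Larkspur Partners LP.
Chain via Halcyon Pharma AG (R2): 84% × 36% = 30.24% of Larkspur Partners LP.
Aggregating (R1): 11.16% + 30.24% = 41.4%.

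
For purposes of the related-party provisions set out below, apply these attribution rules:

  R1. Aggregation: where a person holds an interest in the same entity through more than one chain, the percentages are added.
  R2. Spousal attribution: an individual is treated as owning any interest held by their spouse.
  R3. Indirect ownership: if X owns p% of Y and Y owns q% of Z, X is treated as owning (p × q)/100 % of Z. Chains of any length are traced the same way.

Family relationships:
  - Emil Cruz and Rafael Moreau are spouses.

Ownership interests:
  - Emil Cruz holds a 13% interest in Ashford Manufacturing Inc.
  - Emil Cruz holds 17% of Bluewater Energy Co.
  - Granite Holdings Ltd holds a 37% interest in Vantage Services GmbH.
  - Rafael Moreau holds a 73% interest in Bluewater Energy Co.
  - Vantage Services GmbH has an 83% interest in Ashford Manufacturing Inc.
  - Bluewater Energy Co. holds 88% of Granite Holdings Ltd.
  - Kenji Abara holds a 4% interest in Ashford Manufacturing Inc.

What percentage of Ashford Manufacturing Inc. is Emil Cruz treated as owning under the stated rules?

By spousal attribution (R2), Emil Cruz is treated as also owning Rafael Moreau's interest in Bluewater Energy Co, giving 17% + 73% = 90%.
Chain via Bluewater Energy Co. → Granite Holdings Ltd → Vantage Services GmbH (R3): 90% × 88% × 37% × 83% = 24.32232% of Ashford Manufacturing Inc.
Direct interest in Ashford Manufacturing Inc: 13%.
Aggregating (R1): 24.32232% + 13% = 37.32232%.

37.32232%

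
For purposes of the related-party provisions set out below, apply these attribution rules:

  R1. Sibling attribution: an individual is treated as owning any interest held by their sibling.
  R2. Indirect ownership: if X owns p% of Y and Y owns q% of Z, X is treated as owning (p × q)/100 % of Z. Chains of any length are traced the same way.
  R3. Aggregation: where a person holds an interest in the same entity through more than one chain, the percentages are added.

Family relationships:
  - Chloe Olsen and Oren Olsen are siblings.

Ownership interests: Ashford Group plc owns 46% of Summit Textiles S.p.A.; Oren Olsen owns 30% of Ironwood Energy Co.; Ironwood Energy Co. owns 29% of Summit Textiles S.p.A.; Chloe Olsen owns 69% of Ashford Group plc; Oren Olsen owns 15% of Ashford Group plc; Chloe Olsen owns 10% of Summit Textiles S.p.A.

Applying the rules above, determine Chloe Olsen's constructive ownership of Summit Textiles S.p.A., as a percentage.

By sibling attribution (R1), Chloe Olsen is treated as also owning Oren Olsen's interest in Ashford Group plc, giving 69% + 15% = 84%.
By sibling attribution (R1), Chloe Olsen is treated as owning Oren Olsen's 30% interest in Ironwood Energy Co.
Chain via Ashford Group plc (R2): 84% × 46% = 38.64% of Summit Textiles S.p.A.
Direct interest in Summit Textiles S.p.A: 10%.
Chain via Ironwood Energy Co. (R2): 30% × 29% = 8.7% of Summit Textiles S.p.A.
Aggregating (R3): 38.64% + 10% + 8.7% = 57.34%.

57.34%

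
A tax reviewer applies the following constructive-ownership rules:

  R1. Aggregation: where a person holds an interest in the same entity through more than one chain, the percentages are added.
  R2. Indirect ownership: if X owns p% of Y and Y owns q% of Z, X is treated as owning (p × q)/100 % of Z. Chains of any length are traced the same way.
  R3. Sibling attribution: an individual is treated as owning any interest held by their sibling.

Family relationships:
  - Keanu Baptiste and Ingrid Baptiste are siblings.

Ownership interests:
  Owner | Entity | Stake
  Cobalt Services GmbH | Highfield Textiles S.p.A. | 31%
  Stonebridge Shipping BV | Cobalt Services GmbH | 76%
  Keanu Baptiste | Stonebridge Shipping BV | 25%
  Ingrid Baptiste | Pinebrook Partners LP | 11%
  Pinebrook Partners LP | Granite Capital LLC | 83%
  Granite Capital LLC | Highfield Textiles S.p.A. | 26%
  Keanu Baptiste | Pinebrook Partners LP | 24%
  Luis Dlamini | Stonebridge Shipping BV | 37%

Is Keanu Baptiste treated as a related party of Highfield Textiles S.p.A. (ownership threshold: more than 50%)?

By sibling attribution (R3), Keanu Baptiste is treated as also owning Ingrid Baptiste's interest in Pinebrook Partners LP, giving 24% + 11% = 35%.
Chain via Pinebrook Partners LP → Granite Capital LLC (R2): 35% × 83% × 26% = 7.553% of Highfield Textiles S.p.A.
Chain via Stonebridge Shipping BV → Cobalt Services GmbH (R2): 25% × 76% × 31% = 5.89% of Highfield Textiles S.p.A.
Aggregating (R1): 7.553% + 5.89% = 13.443%.
13.443% does not exceed the 50% threshold, so Keanu is not a related party to Highfield Textiles S.p.A.

No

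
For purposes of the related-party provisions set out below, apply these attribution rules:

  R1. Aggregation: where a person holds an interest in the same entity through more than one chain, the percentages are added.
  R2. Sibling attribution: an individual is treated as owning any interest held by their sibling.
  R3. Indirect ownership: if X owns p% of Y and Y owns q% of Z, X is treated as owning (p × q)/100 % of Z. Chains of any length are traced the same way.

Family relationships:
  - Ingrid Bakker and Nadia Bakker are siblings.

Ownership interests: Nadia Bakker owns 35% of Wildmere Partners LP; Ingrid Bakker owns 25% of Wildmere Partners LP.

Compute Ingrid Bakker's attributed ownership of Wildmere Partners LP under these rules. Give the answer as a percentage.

By sibling attribution (R2), Ingrid Bakker is treated as also owning Nadia Bakker's interest in Wildmere Partners LP, giving 25% + 35% = 60%.
Direct interest in Wildmere Partners LP: 60%.

60%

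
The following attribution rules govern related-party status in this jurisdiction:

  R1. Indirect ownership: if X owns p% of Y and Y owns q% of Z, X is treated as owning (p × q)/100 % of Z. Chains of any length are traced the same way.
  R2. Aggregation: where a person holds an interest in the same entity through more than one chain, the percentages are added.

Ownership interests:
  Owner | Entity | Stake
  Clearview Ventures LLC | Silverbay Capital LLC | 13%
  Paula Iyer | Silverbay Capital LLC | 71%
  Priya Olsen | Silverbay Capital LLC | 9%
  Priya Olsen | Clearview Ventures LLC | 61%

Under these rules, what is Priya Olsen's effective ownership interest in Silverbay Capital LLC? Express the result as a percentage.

16.93%

Chain via Clearview Ventures LLC (R1): 61% × 13% = 7.93% of Silverbay Capital LLC.
Direct interest in Silverbay Capital LLC: 9%.
Aggregating (R2): 7.93% + 9% = 16.93%.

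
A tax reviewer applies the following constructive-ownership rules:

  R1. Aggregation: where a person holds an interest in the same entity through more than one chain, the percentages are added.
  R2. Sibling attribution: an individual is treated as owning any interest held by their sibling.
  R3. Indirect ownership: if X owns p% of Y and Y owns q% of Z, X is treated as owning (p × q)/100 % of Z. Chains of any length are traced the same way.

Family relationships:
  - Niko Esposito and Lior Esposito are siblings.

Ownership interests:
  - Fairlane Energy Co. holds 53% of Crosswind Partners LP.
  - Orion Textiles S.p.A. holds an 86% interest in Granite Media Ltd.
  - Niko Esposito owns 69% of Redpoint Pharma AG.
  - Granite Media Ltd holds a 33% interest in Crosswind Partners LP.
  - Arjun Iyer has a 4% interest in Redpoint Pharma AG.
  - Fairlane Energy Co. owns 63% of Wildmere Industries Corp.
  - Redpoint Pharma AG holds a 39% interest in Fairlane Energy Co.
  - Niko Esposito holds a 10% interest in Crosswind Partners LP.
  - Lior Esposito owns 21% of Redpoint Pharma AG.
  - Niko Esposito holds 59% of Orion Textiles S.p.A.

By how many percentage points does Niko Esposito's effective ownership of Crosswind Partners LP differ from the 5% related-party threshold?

By sibling attribution (R2), Niko Esposito is treated as also owning Lior Esposito's interest in Redpoint Pharma AG, giving 69% + 21% = 90%.
Chain via Orion Textiles S.p.A. → Granite Media Ltd (R3): 59% × 86% × 33% = 16.7442% of Crosswind Partners LP.
Chain via Redpoint Pharma AG → Fairlane Energy Co. (R3): 90% × 39% × 53% = 18.603% of Crosswind Partners LP.
Direct interest in Crosswind Partners LP: 10%.
Aggregating (R1): 16.7442% + 18.603% + 10% = 45.3472%.
45.3472% exceeds the 5% threshold by 40.3472 percentage points.

40.3472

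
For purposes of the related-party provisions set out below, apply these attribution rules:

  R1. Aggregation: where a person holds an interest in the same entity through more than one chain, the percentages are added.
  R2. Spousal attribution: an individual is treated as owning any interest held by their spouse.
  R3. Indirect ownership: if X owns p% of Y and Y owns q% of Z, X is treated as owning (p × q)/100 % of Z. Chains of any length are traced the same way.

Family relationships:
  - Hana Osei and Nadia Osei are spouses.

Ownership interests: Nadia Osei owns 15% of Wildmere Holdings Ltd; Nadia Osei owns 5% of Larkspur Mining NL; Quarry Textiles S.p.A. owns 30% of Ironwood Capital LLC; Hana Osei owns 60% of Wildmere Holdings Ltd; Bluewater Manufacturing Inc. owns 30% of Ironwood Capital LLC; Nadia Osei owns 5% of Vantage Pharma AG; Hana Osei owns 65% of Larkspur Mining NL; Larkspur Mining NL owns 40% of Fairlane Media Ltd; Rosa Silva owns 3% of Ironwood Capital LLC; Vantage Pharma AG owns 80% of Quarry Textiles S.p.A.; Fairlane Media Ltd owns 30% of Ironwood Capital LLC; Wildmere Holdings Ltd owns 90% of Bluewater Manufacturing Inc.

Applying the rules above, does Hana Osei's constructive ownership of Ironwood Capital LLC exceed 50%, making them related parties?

No

By spousal attribution (R2), Hana Osei is treated as also owning Nadia Osei's interest in Larkspur Mining NL, giving 65% + 5% = 70%.
By spousal attribution (R2), Hana Osei is treated as also owning Nadia Osei's interest in Wildmere Holdings Ltd, giving 60% + 15% = 75%.
By spousal attribution (R2), Hana Osei is treated as owning Nadia Osei's 5% interest in Vantage Pharma AG.
Chain via Larkspur Mining NL → Fairlane Media Ltd (R3): 70% × 40% × 30% = 8.4% of Ironwood Capital LLC.
Chain via Wildmere Holdings Ltd → Bluewater Manufacturing Inc. (R3): 75% × 90% × 30% = 20.25% of Ironwood Capital LLC.
Chain via Vantage Pharma AG → Quarry Textiles S.p.A. (R3): 5% × 80% × 30% = 1.2% of Ironwood Capital LLC.
Aggregating (R1): 8.4% + 20.25% + 1.2% = 29.85%.
29.85% does not exceed the 50% threshold, so Hana is not a related party to Ironwood Capital LLC.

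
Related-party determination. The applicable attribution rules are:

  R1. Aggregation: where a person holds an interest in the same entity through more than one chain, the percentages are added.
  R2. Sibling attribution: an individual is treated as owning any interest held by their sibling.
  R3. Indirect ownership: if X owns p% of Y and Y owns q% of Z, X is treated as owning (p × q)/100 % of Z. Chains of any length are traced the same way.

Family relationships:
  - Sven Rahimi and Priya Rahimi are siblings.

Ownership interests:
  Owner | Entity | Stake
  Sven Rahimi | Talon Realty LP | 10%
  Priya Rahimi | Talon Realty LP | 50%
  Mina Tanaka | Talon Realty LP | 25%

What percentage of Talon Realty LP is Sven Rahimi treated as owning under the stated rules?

By sibling attribution (R2), Sven Rahimi is treated as also owning Priya Rahimi's interest in Talon Realty LP, giving 10% + 50% = 60%.
Direct interest in Talon Realty LP: 60%.

60%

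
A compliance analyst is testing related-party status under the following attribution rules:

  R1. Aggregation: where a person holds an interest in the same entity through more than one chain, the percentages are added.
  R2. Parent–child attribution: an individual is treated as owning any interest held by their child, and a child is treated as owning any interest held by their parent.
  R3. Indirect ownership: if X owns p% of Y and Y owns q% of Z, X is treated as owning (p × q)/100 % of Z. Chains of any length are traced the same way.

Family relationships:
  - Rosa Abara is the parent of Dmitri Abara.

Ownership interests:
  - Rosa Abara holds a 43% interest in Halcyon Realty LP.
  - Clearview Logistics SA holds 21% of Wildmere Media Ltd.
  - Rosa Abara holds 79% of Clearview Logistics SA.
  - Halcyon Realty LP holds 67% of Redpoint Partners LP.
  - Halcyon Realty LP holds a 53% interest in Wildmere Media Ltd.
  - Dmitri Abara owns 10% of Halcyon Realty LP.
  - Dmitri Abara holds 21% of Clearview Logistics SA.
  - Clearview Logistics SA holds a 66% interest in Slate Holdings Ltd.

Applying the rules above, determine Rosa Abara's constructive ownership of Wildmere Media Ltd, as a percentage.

49.09%

By parent–child attribution (R2), Rosa Abara is treated as also owning Dmitri Abara's interest in Halcyon Realty LP, giving 43% + 10% = 53%.
By parent–child attribution (R2), Rosa Abara is treated as also owning Dmitri Abara's interest in Clearview Logistics SA, giving 79% + 21% = 100%.
Chain via Halcyon Realty LP (R3): 53% × 53% = 28.09% of Wildmere Media Ltd.
Chain via Clearview Logistics SA (R3): 100% × 21% = 21% of Wildmere Media Ltd.
Aggregating (R1): 28.09% + 21% = 49.09%.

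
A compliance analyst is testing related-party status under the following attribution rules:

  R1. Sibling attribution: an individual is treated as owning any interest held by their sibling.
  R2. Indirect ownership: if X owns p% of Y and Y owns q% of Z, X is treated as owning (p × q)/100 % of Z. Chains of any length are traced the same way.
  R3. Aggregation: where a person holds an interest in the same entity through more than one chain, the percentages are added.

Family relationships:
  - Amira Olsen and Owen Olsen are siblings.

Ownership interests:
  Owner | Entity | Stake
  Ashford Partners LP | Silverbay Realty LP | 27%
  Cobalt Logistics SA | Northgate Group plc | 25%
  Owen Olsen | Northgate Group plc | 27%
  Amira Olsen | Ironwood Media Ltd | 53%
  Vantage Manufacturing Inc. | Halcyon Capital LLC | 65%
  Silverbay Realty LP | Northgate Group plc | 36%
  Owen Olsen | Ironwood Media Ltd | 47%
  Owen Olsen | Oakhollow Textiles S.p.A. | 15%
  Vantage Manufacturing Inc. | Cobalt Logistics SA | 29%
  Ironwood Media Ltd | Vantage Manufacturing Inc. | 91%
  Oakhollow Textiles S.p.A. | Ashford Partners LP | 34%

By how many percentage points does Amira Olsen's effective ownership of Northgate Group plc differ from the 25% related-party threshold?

By sibling attribution (R1), Amira Olsen is treated as also owning Owen Olsen's interest in Ironwood Media Ltd, giving 53% + 47% = 100%.
By sibling attribution (R1), Amira Olsen is treated as owning Owen Olsen's 15% interest in Oakhollow Textiles S.p.A.
By sibling attribution (R1), Amira Olsen is treated as owning Owen Olsen's 27% interest in Northgate Group plc.
Chain via Ironwood Media Ltd → Vantage Manufacturing Inc. → Cobalt Logistics SA (R2): 100% × 91% × 29% × 25% = 6.5975% of Northgate Group plc.
Chain via Oakhollow Textiles S.p.A. → Ashford Partners LP → Silverbay Realty LP (R2): 15% × 34% × 27% × 36% = 0.49572% of Northgate Group plc.
Direct interest in Northgate Group plc: 27%.
Aggregating (R3): 6.5975% + 0.49572% + 27% = 34.09322%.
34.09322% exceeds the 25% threshold by 9.09322 percentage points.

9.09322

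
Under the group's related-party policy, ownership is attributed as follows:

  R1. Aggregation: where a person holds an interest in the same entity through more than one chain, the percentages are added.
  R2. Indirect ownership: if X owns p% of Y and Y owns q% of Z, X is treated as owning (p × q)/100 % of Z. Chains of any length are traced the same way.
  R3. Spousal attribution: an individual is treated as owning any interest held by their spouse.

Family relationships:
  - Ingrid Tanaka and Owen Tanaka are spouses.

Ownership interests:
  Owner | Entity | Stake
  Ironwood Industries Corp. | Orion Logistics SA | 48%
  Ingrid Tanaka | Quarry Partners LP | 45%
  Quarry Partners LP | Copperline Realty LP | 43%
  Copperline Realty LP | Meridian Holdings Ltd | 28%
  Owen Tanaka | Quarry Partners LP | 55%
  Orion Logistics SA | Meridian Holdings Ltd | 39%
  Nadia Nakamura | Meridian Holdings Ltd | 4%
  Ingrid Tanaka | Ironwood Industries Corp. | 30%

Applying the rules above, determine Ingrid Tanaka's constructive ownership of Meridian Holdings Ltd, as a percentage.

17.656%

By spousal attribution (R3), Ingrid Tanaka is treated as also owning Owen Tanaka's interest in Quarry Partners LP, giving 45% + 55% = 100%.
Chain via Ironwood Industries Corp. → Orion Logistics SA (R2): 30% × 48% × 39% = 5.616% of Meridian Holdings Ltd.
Chain via Quarry Partners LP → Copperline Realty LP (R2): 100% × 43% × 28% = 12.04% of Meridian Holdings Ltd.
Aggregating (R1): 5.616% + 12.04% = 17.656%.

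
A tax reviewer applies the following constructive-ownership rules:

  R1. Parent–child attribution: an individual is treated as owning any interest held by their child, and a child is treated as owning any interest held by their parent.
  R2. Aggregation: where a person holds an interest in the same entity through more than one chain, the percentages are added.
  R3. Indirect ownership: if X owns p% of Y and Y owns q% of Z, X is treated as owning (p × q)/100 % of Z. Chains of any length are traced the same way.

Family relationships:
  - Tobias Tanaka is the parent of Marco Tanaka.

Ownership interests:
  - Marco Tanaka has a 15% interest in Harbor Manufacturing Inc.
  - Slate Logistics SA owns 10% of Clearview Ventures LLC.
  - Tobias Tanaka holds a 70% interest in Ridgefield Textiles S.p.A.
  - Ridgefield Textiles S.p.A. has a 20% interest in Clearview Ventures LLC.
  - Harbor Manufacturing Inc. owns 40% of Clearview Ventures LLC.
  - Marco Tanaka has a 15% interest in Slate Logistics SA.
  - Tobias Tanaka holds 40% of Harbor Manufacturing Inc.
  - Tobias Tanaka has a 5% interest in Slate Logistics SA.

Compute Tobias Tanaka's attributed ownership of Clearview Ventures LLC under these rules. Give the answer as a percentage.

By parent–child attribution (R1), Tobias Tanaka is treated as also owning Marco Tanaka's interest in Slate Logistics SA, giving 5% + 15% = 20%.
By parent–child attribution (R1), Tobias Tanaka is treated as also owning Marco Tanaka's interest in Harbor Manufacturing Inc, giving 40% + 15% = 55%.
Chain via Slate Logistics SA (R3): 20% × 10% = 2% of Clearview Ventures LLC.
Chain via Ridgefield Textiles S.p.A. (R3): 70% × 20% = 14% of Clearview Ventures LLC.
Chain via Harbor Manufacturing Inc. (R3): 55% × 40% = 22% of Clearview Ventures LLC.
Aggregating (R2): 2% + 14% + 22% = 38%.

38%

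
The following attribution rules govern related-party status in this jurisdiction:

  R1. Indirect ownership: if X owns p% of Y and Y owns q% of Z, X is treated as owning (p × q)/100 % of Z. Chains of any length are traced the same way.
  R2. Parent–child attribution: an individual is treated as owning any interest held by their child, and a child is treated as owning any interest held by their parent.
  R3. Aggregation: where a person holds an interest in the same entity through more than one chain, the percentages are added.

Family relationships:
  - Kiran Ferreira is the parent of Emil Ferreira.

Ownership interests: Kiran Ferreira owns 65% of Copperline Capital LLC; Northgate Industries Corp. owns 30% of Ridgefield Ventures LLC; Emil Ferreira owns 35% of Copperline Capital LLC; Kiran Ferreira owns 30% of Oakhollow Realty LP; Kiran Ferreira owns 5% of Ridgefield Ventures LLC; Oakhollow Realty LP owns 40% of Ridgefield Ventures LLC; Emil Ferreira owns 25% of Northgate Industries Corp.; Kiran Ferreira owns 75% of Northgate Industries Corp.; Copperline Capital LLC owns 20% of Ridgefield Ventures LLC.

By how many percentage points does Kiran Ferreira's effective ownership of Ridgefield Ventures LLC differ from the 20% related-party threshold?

By parent–child attribution (R2), Kiran Ferreira is treated as also owning Emil Ferreira's interest in Northgate Industries Corp, giving 75% + 25% = 100%.
By parent–child attribution (R2), Kiran Ferreira is treated as also owning Emil Ferreira's interest in Copperline Capital LLC, giving 65% + 35% = 100%.
Chain via Northgate Industries Corp. (R1): 100% × 30% = 30% of Ridgefield Ventures LLC.
Chain via Copperline Capital LLC (R1): 100% × 20% = 20% of Ridgefield Ventures LLC.
Chain via Oakhollow Realty LP (R1): 30% × 40% = 12% of Ridgefield Ventures LLC.
Direct interest in Ridgefield Ventures LLC: 5%.
Aggregating (R3): 30% + 20% + 12% + 5% = 67%.
67% exceeds the 20% threshold by 47 percentage points.

47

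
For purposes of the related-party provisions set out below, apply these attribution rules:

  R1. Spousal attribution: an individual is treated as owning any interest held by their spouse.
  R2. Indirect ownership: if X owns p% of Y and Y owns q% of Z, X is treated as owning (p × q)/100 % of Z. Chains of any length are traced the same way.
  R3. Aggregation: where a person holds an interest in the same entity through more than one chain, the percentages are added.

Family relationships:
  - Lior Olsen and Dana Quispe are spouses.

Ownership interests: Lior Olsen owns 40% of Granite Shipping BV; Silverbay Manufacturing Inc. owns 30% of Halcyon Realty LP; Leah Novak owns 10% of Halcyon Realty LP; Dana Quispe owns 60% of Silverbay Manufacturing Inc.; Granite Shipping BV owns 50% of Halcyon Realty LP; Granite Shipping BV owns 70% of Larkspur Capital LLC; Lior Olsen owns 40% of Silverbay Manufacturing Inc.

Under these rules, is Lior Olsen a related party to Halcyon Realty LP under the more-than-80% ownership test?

No

By spousal attribution (R1), Lior Olsen is treated as also owning Dana Quispe's interest in Silverbay Manufacturing Inc, giving 40% + 60% = 100%.
Chain via Granite Shipping BV (R2): 40% × 50% = 20% of Halcyon Realty LP.
Chain via Silverbay Manufacturing Inc. (R2): 100% × 30% = 30% of Halcyon Realty LP.
Aggregating (R3): 20% + 30% = 50%.
50% does not exceed the 80% threshold, so Lior is not a related party to Halcyon Realty LP.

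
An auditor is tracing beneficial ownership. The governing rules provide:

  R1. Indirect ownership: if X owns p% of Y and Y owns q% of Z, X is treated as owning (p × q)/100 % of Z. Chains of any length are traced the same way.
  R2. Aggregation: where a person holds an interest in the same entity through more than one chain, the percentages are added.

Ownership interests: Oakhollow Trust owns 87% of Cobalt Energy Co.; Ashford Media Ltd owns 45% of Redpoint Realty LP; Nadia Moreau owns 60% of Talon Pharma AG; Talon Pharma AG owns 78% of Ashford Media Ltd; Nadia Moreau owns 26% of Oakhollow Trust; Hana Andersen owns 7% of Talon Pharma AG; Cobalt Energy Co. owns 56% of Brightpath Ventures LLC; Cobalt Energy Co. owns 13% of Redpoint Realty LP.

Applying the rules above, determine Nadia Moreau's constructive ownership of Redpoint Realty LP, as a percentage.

Chain via Talon Pharma AG → Ashford Media Ltd (R1): 60% × 78% × 45% = 21.06% of Redpoint Realty LP.
Chain via Oakhollow Trust → Cobalt Energy Co. (R1): 26% × 87% × 13% = 2.9406% of Redpoint Realty LP.
Aggregating (R2): 21.06% + 2.9406% = 24.0006%.

24.0006%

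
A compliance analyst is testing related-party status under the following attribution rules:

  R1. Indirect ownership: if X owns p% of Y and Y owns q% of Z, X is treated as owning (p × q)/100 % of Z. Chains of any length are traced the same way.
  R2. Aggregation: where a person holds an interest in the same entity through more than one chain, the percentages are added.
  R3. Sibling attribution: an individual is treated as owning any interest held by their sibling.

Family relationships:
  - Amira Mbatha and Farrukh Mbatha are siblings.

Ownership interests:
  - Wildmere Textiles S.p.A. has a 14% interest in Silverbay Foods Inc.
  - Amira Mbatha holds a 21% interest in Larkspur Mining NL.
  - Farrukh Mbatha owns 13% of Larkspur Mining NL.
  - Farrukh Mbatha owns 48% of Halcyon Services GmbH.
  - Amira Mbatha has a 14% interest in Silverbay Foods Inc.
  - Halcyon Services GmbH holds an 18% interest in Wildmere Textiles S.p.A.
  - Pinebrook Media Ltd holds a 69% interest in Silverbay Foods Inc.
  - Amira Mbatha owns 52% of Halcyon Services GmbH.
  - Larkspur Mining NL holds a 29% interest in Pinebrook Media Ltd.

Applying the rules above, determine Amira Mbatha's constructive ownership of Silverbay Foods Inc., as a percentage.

23.3234%

By sibling attribution (R3), Amira Mbatha is treated as also owning Farrukh Mbatha's interest in Halcyon Services GmbH, giving 52% + 48% = 100%.
By sibling attribution (R3), Amira Mbatha is treated as also owning Farrukh Mbatha's interest in Larkspur Mining NL, giving 21% + 13% = 34%.
Chain via Halcyon Services GmbH → Wildmere Textiles S.p.A. (R1): 100% × 18% × 14% = 2.52% of Silverbay Foods Inc.
Chain via Larkspur Mining NL → Pinebrook Media Ltd (R1): 34% × 29% × 69% = 6.8034% of Silverbay Foods Inc.
Direct interest in Silverbay Foods Inc: 14%.
Aggregating (R2): 2.52% + 6.8034% + 14% = 23.3234%.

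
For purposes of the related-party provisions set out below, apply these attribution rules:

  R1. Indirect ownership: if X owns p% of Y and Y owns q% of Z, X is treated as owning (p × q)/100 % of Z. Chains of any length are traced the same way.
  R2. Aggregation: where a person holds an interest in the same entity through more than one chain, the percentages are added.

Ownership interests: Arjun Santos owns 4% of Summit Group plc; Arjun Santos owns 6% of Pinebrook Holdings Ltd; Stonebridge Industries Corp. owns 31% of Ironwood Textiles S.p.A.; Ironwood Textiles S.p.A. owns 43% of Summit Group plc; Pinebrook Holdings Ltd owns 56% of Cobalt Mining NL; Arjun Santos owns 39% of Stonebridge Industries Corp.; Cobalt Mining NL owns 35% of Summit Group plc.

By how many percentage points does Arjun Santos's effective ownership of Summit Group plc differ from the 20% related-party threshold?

9.6253

Chain via Stonebridge Industries Corp. → Ironwood Textiles S.p.A. (R1): 39% × 31% × 43% = 5.1987% of Summit Group plc.
Chain via Pinebrook Holdings Ltd → Cobalt Mining NL (R1): 6% × 56% × 35% = 1.176% of Summit Group plc.
Direct interest in Summit Group plc: 4%.
Aggregating (R2): 5.1987% + 1.176% + 4% = 10.3747%.
10.3747% falls short of the 20% threshold by 9.6253 percentage points.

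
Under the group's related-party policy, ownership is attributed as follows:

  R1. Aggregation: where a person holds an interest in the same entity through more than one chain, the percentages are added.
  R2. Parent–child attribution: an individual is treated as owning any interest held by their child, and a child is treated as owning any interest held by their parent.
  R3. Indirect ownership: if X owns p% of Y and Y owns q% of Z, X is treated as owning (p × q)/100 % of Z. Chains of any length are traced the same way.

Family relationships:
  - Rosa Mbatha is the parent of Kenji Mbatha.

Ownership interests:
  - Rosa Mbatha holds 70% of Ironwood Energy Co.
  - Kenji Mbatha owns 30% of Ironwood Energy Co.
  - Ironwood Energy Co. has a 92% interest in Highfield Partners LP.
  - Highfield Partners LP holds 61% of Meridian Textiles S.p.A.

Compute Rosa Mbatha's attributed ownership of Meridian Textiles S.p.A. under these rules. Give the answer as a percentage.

56.12%

By parent–child attribution (R2), Rosa Mbatha is treated as also owning Kenji Mbatha's interest in Ironwood Energy Co, giving 70% + 30% = 100%.
Chain via Ironwood Energy Co. → Highfield Partners LP (R3): 100% × 92% × 61% = 56.12% of Meridian Textiles S.p.A.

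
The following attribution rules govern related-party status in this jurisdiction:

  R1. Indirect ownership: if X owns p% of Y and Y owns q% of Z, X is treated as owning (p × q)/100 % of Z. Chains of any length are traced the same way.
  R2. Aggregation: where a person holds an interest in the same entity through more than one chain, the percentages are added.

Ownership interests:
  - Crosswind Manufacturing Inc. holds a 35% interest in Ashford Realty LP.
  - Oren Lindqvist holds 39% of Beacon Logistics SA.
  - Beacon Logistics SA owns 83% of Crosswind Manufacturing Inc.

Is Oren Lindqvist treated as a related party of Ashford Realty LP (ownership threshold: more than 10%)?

Yes

Chain via Beacon Logistics SA → Crosswind Manufacturing Inc. (R1): 39% × 83% × 35% = 11.3295% of Ashford Realty LP.
11.3295% exceeds the 10% threshold, so Oren is a related party to Ashford Realty LP.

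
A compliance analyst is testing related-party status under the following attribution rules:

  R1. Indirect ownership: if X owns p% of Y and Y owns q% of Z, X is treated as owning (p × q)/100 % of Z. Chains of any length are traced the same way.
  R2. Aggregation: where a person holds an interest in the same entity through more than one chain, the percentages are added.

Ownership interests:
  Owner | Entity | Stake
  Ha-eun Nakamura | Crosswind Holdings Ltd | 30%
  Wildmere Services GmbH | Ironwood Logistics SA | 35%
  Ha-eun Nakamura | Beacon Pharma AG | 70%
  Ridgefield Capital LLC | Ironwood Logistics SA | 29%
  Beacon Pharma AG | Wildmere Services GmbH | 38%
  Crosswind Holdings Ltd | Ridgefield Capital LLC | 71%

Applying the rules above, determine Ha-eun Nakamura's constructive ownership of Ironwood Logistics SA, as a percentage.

Chain via Beacon Pharma AG → Wildmere Services GmbH (R1): 70% × 38% × 35% = 9.31% of Ironwood Logistics SA.
Chain via Crosswind Holdings Ltd → Ridgefield Capital LLC (R1): 30% × 71% × 29% = 6.177% of Ironwood Logistics SA.
Aggregating (R2): 9.31% + 6.177% = 15.487%.

15.487%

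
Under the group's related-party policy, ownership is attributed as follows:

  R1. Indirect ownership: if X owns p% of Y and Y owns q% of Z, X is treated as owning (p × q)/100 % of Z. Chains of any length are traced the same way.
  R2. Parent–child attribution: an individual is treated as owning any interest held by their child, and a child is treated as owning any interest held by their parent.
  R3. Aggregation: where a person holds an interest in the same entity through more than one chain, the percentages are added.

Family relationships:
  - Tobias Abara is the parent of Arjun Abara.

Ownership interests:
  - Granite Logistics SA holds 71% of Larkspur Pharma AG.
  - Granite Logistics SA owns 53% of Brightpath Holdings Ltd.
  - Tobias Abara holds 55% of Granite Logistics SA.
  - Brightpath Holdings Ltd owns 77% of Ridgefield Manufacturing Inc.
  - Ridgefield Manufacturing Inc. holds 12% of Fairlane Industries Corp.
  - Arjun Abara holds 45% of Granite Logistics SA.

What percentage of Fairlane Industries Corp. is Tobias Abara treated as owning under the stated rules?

4.8972%

By parent–child attribution (R2), Tobias Abara is treated as also owning Arjun Abara's interest in Granite Logistics SA, giving 55% + 45% = 100%.
Chain via Granite Logistics SA → Brightpath Holdings Ltd → Ridgefield Manufacturing Inc. (R1): 100% × 53% × 77% × 12% = 4.8972% of Fairlane Industries Corp.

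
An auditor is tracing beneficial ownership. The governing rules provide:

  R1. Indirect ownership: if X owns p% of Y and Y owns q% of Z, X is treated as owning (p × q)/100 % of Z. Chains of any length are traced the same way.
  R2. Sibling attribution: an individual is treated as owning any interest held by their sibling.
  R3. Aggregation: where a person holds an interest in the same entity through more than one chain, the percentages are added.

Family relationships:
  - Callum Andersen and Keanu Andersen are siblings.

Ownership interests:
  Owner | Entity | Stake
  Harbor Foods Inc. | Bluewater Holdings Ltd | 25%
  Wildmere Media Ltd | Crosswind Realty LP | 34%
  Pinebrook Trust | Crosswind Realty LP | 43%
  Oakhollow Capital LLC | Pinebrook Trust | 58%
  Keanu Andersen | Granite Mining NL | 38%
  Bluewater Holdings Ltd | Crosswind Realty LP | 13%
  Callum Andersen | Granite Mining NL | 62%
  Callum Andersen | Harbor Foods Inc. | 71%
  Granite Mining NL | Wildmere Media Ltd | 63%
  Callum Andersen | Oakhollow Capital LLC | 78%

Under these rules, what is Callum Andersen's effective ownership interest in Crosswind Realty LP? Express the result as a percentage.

By sibling attribution (R2), Callum Andersen is treated as also owning Keanu Andersen's interest in Granite Mining NL, giving 62% + 38% = 100%.
Chain via Oakhollow Capital LLC → Pinebrook Trust (R1): 78% × 58% × 43% = 19.4532% of Crosswind Realty LP.
Chain via Granite Mining NL → Wildmere Media Ltd (R1): 100% × 63% × 34% = 21.42% of Crosswind Realty LP.
Chain via Harbor Foods Inc. → Bluewater Holdings Ltd (R1): 71% × 25% × 13% = 2.3075% of Crosswind Realty LP.
Aggregating (R3): 19.4532% + 21.42% + 2.3075% = 43.1807%.

43.1807%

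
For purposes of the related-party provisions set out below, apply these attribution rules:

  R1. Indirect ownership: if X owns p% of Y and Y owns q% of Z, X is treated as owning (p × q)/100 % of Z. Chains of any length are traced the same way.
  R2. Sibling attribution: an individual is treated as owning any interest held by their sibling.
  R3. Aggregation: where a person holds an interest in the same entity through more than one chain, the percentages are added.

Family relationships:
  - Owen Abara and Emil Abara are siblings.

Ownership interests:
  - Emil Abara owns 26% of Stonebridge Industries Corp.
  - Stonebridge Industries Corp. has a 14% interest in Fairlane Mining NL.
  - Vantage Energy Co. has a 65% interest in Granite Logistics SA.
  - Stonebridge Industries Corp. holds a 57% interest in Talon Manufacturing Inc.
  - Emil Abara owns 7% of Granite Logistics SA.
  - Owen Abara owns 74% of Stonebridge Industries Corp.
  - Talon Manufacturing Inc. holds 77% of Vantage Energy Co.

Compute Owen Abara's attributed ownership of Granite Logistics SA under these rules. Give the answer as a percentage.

By sibling attribution (R2), Owen Abara is treated as also owning Emil Abara's interest in Stonebridge Industries Corp, giving 74% + 26% = 100%.
By sibling attribution (R2), Owen Abara is treated as owning Emil Abara's 7% interest in Granite Logistics SA.
Chain via Stonebridge Industries Corp. → Talon Manufacturing Inc. → Vantage Energy Co. (R1): 100% × 57% × 77% × 65% = 28.5285% of Granite Logistics SA.
Direct interest in Granite Logistics SA: 7%.
Aggregating (R3): 28.5285% + 7% = 35.5285%.

35.5285%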